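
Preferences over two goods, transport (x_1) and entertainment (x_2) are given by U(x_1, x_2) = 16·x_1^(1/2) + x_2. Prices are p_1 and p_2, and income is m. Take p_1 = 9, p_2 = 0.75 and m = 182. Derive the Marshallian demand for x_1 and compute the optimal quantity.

Solve: √x_1 = 8·p_2/p_1, so x_1*(p_1,p_2) = (8·p_2/p_1)², and x_2* = (m − p_1·x_1*)/p_2.
Plugging in: x_1* = (8·0.75/9)² = 0.4444.

x_1* = 0.4444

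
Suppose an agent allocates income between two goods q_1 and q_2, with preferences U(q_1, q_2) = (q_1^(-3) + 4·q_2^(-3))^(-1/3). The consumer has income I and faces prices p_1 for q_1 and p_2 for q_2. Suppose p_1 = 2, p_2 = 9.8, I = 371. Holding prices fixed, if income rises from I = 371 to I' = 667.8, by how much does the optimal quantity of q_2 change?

Δq_2* = 24.9326

MU_q_1 ∝ q_1^(-4), MU_q_2 ∝ 4·q_2^(-4), so MRS = (1/4)·(q_2/q_1)^(4) = p_1/p_2.
Hence q_2/q_1 = (4·p_1/p_2)^(1/(4)), i.e. raised to the 0.25 power.
Substitute q_2 = (q_2/q_1)·q_1 into the budget: q_1* = I/(p_1 + p_2·(q_2/q_1)).
Numerically q_2/q_1 = 0.95053, so q_1* = 371/(2 + 9.8·0.95053) = 32.7878 and q_2* = 0.95053·32.7878 = 31.1658.
At I' = 667.8: q_2* = 56.0984. Change: 56.0984 − 31.1658 = 24.9326.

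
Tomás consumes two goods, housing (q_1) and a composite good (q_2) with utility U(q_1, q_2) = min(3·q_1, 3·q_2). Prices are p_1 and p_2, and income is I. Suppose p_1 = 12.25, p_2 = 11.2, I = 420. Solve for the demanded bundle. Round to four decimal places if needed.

Leontief preferences: the optimum is at the kink where q_1/3 = q_2/3, i.e. q_2 = q_1.
Budget: p_1·q_1 + p_2·q_1 = I, so (3·p_1 + 3·p_2)·q_1 = 3·I.
Demand: q_1*(p_1,p_2,I) = 3·I/(3·p_1 + 3·p_2), q_2* = 3·I/(3·p_1 + 3·p_2).
Here 3·12.25 + 3·11.2 = 70.35, giving q_1* = 17.9104 and q_2* = 17.9104.

q_1* = 17.9104, q_2* = 17.9104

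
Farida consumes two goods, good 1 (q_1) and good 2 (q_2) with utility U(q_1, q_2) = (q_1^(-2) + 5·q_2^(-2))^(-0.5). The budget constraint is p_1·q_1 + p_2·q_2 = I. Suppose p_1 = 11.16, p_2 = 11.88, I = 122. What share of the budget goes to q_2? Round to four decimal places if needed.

share on q_2 = 0.6406

With the ratio pinned down, the budget gives q_1* = I/(p_1 + p_2·(q_2/q_1)) and q_2* = (q_2/q_1)·q_1*.
Numerically q_2/q_1 = 1.674709, so q_1* = 122/(11.16 + 11.88·1.674709) = 3.9284 and q_2* = 1.674709·3.9284 = 6.579.
Expenditure on q_2: 11.88·6.579 = 78.1585; share = 0.6406.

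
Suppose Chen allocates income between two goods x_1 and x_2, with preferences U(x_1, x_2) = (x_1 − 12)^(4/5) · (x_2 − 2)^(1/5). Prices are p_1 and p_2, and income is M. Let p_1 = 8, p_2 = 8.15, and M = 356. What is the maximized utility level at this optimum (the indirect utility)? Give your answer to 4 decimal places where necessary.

V = 18.4005

MRS = 4·(x_2−2)/(x_1−12). Tangency with p_1/p_2 gives x_2−2 = (1/4)·(p_1/p_2)·(x_1−12).
Substituting into the budget: x_1* = 12 + 0.8·(M − 12·p_1 − 2·p_2)/p_1, and x_2* = 2 + 0.2·(…)/p_2.
Discretionary income = 356 − 12·8 − 2·8.15 = 243.7; x_1* = 12 + 0.8·243.7/8 = 36.37; x_2* = 2 + 0.2·243.7/8.15 = 7.9804.
Utility at the optimum: U(36.37, 7.9804) = 18.4005.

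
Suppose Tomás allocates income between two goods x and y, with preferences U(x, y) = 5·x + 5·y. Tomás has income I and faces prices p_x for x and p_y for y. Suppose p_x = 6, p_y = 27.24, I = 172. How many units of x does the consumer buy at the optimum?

x* = 28.6667

Linear utility — the consumer picks whichever good has higher MU/price: 5/6 = 0.8333 vs 5/27.24 = 0.1836.
x gives more utility per dollar, so spend all income on x: x* = I/p_x, y* = 0.
Numerically: x* = 28.6667, y* = 0.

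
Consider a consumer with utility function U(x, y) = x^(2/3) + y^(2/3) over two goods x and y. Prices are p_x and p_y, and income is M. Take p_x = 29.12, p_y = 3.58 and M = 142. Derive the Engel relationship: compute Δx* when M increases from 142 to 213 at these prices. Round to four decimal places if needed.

MRS = MU_x/MU_y = (y/x)^(1/3). Set equal to p_x/p_y.
Solve for the ratio: y/x = [p_x/p_y]^(3).
Substitute y = (y/x)·x into the budget: x* = M/(p_x + p_y·(y/x)).
Numerically y/x = 538.176874, so x* = 142/(29.12 + 3.58·538.176874) = 0.0726.
At M' = 213: x* = 0.1089. Change: 0.1089 − 0.0726 = 0.0363.

Δx* = 0.0363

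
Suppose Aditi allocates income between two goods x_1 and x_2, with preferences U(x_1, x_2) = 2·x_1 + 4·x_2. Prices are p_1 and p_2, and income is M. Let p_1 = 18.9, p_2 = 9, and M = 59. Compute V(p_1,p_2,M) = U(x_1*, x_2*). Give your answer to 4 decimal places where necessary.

Linear utility — the consumer picks whichever good has higher MU/price: 2/18.9 = 0.1058 vs 4/9 = 0.4444.
x_2 gives more utility per dollar, so spend all income on x_2: x_2* = M/p_2, x_1* = 0.
Numerically: x_1* = 0, x_2* = 6.5556.
Utility at the optimum: U(0, 6.5556) = 26.2222.

V = 26.2222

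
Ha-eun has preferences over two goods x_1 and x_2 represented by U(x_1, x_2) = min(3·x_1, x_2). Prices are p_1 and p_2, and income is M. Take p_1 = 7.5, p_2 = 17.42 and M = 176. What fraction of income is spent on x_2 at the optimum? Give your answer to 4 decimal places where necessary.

share on x_2 = 0.8745

Leontief preferences: the optimum is at the kink where x_1/1 = x_2/3, i.e. x_2 = 3·x_1.
Budget: p_1·x_1 + p_2·3·x_1 = M, so (p_1 + 3·p_2)·x_1 = M.
Demand: x_1*(p_1,p_2,M) = M/(p_1 + 3·p_2), x_2* = 3·M/(p_1 + 3·p_2).
Here 7.5 + 3·17.42 = 59.76, giving x_1* = 2.9451 and x_2* = 8.8353.
Expenditure on x_2: 17.42·8.8353 = 153.9116; share = 0.8745.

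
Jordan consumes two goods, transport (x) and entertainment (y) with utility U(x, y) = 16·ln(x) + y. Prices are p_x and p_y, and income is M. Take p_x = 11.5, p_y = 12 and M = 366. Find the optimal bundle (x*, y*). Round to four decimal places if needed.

At the given prices: x* = 16·12/11.5 = 16.6957, and y* = 14.5.

x* = 16.6957, y* = 14.5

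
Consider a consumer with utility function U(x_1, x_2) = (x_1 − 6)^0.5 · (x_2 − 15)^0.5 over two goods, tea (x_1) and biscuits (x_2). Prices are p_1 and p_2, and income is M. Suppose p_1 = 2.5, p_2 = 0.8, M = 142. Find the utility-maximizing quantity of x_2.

This is Cobb-Douglas in (x_1−6, x_2−15): tangency gives 0.5·p_2·(x_2−15) = 0.5·p_1·(x_1−6).
Substituting into the budget: x_1* = 6 + 0.5·(M − 6·p_1 − 15·p_2)/p_1, and x_2* = 15 + 0.5·(…)/p_2.
Discretionary income = 142 − 6·2.5 − 15·0.8 = 115; x_2* = 15 + 0.5·115/0.8 = 86.875.

x_2* = 86.875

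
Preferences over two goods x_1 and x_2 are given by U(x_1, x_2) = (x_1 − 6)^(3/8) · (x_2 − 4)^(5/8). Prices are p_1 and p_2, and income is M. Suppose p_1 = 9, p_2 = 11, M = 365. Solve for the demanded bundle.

Let x_1' = x_1−6, x_2' = x_2−4. MRS = (3/5)·x_2'/x_1' = p_1/p_2.
After buying the subsistence bundle (6, 4), a share 0.375 of the remaining income goes to x_1: x_1* = 6 + 0.375·(M − 6p_1 − 4p_2)/p_1.
Discretionary income = 365 − 6·9 − 4·11 = 267; x_1* = 6 + 0.375·267/9 = 17.125; x_2* = 4 + 0.625·267/11 = 19.1705.

x_1* = 17.125, x_2* = 19.1705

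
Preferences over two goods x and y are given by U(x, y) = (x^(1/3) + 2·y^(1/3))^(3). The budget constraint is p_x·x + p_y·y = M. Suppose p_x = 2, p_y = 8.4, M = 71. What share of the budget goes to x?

Numerically y/x = 0.328603, so x* = 71/(2 + 8.4·0.328603) = 14.9151 and y* = 0.328603·14.9151 = 4.9012.
Expenditure on x: 2·14.9151 = 29.8303; share = 0.4201.

share on x = 0.4201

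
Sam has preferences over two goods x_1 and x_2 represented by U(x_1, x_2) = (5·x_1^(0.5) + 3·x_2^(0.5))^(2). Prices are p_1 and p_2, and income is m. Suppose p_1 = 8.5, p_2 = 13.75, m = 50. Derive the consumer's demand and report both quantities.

MU_x_1 ∝ 5·x_1^(-0.5), MU_x_2 ∝ 3·x_2^(-0.5), so MRS = (5/3)·(x_2/x_1)^(0.5) = p_1/p_2.
Solve for the ratio: x_2/x_1 = [(3/5)·p_1/p_2]^(2).
With the ratio pinned down, the budget gives x_1* = m/(p_1 + p_2·(x_2/x_1)) and x_2* = (x_2/x_1)·x_1*.
Numerically x_2/x_1 = 0.137574, so x_1* = 50/(8.5 + 13.75·0.137574) = 4.8116 and x_2* = 0.137574·4.8116 = 0.6619.

x_1* = 4.8116, x_2* = 0.6619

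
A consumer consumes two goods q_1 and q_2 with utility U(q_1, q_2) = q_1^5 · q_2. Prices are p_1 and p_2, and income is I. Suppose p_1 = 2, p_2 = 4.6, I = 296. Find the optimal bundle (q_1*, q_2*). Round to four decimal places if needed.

q_1* = 123.3333, q_2* = 10.7246

Tangency: MRS = 5·q_2/q_1 = p_1/p_2.
Rearranging, p_2·q_2 = (1/5)·p_1·q_1. Substituting into the budget gives p_1·q_1·(1 + (1/5)) = I.
Demand: q_1*(p_1,p_2,I) = 5/6·I/p_1 and q_2* = 1/6·I/p_2.
At p_1=2, p_2=4.6, I=296: q_1* = 5/6·296/2 = 123.3333, q_2* = 10.7246.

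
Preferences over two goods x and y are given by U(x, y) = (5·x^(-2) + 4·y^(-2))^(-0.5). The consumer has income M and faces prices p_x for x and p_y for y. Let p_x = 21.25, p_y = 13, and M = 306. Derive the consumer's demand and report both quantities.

x* = 8.628, y* = 9.435

MU_x ∝ 5·x^(-3), MU_y ∝ 4·y^(-3), so MRS = (5/4)·(y/x)^(3) = p_x/p_y.
Hence y/x = ((4/5)·p_x/p_y)^(1/(3)), i.e. raised to the 1/3 power.
With the ratio pinned down, the budget gives x* = M/(p_x + p_y·(y/x)) and y* = (y/x)·x*.
Numerically y/x = 1.093541, so x* = 306/(21.25 + 13·1.093541) = 8.628 and y* = 1.093541·8.628 = 9.435.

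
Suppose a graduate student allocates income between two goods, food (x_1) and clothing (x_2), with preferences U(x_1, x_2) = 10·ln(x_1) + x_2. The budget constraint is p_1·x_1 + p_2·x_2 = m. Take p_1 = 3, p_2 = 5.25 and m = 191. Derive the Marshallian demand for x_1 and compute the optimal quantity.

x_1* = 17.5

Set MRS = p_1/p_2: (10/x_1)/1 = p_1/p_2.
So x_1*(p_1,p_2) = 10·p_2/p_1, independent of income; and x_2* = (m − 10·p_2)/p_2.
At the given prices: x_1* = 10·5.25/3 = 17.5.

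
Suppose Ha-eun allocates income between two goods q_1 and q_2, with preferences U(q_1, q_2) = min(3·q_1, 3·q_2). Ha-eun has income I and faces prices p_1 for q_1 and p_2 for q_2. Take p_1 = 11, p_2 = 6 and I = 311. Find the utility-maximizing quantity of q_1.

With perfect complements, no substitution: consume in ratio q_1:q_2 = 3:3.
Budget: p_1·q_1 + p_2·q_1 = I, so (3·p_1 + 3·p_2)·q_1 = 3·I.
Demand: q_1*(p_1,p_2,I) = 3·I/(3·p_1 + 3·p_2), q_2* = 3·I/(3·p_1 + 3·p_2).
Here 3·11 + 3·6 = 51, giving q_1* = 18.2941.

q_1* = 18.2941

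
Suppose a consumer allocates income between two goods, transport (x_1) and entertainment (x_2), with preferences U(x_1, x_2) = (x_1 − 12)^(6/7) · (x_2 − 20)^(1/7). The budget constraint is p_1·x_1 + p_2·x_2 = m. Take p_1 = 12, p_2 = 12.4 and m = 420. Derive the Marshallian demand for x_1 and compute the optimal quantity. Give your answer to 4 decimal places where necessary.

Substituting into the budget: x_1* = 12 + 6/7·(m − 12·p_1 − 20·p_2)/p_1, and x_2* = 20 + 1/7·(…)/p_2.
Discretionary income = 420 − 12·12 − 20·12.4 = 28; x_1* = 12 + 6/7·28/12 = 14.

x_1* = 14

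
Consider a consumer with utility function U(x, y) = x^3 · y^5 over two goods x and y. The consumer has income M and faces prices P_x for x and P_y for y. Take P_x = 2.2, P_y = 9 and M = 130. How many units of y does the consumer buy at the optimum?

y* = 9.0278

Tangency: MRS = (3/5)·y/x = P_x/P_y.
So 3·P_y·y = 5·P_x·x; combined with the budget, a share 0.375 of income goes to x.
Demand: x*(P_x,P_y,M) = 0.375·M/P_x and y* = 0.625·M/P_y.
At P_x=2.2, P_y=9, M=130: y* = 0.625·130/9 = 9.0278.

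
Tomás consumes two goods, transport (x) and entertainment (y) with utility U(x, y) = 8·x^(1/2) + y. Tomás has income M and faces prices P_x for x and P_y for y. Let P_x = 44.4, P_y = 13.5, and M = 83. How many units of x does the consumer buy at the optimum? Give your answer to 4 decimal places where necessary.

x* = 1.4792

Thus x* = (4·P_y/P_x)² — independent of M — with the rest of income spent on y.
Plugging in: x* = (4·13.5/44.4)² = 1.4792.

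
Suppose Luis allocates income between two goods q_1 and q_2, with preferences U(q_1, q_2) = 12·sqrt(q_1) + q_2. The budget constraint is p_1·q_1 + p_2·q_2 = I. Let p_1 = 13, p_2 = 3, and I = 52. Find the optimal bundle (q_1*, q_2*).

q_1* = 1.9172, q_2* = 9.0256

Utility is quasi-linear in q_2; the FOC for q_1 is 6/√q_1 = p_1/p_2.
Solve: √q_1 = 6·p_2/p_1, so q_1*(p_1,p_2) = (6·p_2/p_1)², and q_2* = (I − p_1·q_1*)/p_2.
Plugging in: q_1* = (6·3/13)² = 1.9172, q_2* = 9.0256.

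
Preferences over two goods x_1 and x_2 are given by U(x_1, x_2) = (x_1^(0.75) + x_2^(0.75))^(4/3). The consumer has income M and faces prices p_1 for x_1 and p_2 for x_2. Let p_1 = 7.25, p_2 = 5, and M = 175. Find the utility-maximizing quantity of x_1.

x_1* = 5.962

From the CES first-order condition, (x_2/x_1)^(0.25) = p_1/p_2.
Solve for the ratio: x_2/x_1 = [p_1/p_2]^(4).
Substitute x_2 = (x_2/x_1)·x_1 into the budget: x_1* = M/(p_1 + p_2·(x_2/x_1)).
Numerically x_2/x_1 = 4.420506, so x_1* = 175/(7.25 + 5·4.420506) = 5.962.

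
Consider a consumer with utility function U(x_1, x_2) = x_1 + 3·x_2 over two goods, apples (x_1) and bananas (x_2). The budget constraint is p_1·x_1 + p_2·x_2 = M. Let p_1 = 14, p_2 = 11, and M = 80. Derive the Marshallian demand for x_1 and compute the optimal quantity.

x_1* = 0

x_2 gives more utility per dollar, so spend all income on x_2: x_2* = M/p_2, x_1* = 0.
Numerically: x_1* = 0, x_2* = 7.2727.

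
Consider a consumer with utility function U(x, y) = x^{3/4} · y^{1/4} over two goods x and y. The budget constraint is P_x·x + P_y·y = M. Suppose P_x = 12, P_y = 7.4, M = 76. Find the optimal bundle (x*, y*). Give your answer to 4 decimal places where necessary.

x* = 4.75, y* = 2.5676

The MRS is 3·y/x. Set MRS = P_x/P_y.
So 0.75·P_y·y = 0.25·P_x·x; combined with the budget, a share 0.75 of income goes to x.
Demand: x*(P_x,P_y,M) = 0.75·M/P_x and y* = 0.25·M/P_y.
At P_x=12, P_y=7.4, M=76: x* = 0.75·76/12 = 4.75, y* = 2.5676.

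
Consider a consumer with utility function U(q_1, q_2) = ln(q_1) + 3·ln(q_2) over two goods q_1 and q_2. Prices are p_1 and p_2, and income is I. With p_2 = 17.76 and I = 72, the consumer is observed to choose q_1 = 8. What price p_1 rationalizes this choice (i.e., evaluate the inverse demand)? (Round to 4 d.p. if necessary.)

Tangency: MRS = (1/3)·q_2/q_1 = p_1/p_2.
Rearranging, p_2·q_2 = 3·p_1·q_1. Substituting into the budget gives p_1·q_1·(1 + 3) = I.
Demand: q_1*(p_1,p_2,I) = 0.25·I/p_1 and q_2* = 0.75·I/p_2.
Set q_1* = 8 in the demand function and solve for p_1: p_1 = 2.25.

p_1 = 2.25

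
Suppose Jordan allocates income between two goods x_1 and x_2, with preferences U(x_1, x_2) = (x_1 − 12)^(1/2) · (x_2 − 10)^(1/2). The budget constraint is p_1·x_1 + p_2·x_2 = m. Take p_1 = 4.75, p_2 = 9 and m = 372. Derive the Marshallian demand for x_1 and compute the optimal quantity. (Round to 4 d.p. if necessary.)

x_1* = 35.6842

This is Cobb-Douglas in (x_1−12, x_2−10): tangency gives 0.5·p_2·(x_2−10) = 0.5·p_1·(x_1−12).
Substituting into the budget: x_1* = 12 + 0.5·(m − 12·p_1 − 10·p_2)/p_1, and x_2* = 10 + 0.5·(…)/p_2.
Discretionary income = 372 − 12·4.75 − 10·9 = 225; x_1* = 12 + 0.5·225/4.75 = 35.6842.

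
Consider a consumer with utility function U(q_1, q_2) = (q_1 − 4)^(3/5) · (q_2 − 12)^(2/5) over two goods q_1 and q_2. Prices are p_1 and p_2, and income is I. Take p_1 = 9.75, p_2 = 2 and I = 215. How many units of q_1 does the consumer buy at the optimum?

q_1* = 13.3538

MRS = (3/2)·(q_2−12)/(q_1−4). Tangency with p_1/p_2 gives q_2−12 = (2/3)·(p_1/p_2)·(q_1−4).
Substituting into the budget: q_1* = 4 + 0.6·(I − 4·p_1 − 12·p_2)/p_1, and q_2* = 12 + 0.4·(…)/p_2.
Discretionary income = 215 − 4·9.75 − 12·2 = 152; q_1* = 4 + 0.6·152/9.75 = 13.3538.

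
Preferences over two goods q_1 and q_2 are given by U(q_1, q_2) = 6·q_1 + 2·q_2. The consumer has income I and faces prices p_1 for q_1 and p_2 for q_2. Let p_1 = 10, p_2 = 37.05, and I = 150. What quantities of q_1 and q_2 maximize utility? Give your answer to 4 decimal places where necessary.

q_1* = 15, q_2* = 0

Numerically: q_1* = 15, q_2* = 0.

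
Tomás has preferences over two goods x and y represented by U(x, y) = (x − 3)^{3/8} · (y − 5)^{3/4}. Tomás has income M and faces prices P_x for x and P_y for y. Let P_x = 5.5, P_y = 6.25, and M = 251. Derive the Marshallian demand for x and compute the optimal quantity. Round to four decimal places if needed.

This is Cobb-Douglas in (x−3, y−5): tangency gives 0.375·P_y·(y−5) = 0.75·P_x·(x−3).
Substituting into the budget: x* = 3 + 1/3·(M − 3·P_x − 5·P_y)/P_x, and y* = 5 + 2/3·(…)/P_y.
Discretionary income = 251 − 3·5.5 − 5·6.25 = 203.25; x* = 3 + 1/3·203.25/5.5 = 15.3182.

x* = 15.3182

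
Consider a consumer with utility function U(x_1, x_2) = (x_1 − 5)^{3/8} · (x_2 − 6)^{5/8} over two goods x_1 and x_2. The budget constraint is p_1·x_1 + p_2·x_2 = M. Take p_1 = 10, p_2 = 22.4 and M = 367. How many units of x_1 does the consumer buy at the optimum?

Substituting into the budget: x_1* = 5 + 0.375·(M − 5·p_1 − 6·p_2)/p_1, and x_2* = 6 + 0.625·(…)/p_2.
Discretionary income = 367 − 5·10 − 6·22.4 = 182.6; x_1* = 5 + 0.375·182.6/10 = 11.8475.

x_1* = 11.8475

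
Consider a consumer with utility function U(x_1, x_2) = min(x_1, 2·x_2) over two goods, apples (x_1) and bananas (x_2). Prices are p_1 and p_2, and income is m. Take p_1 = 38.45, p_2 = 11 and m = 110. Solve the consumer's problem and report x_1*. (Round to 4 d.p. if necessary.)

With perfect complements, no substitution: consume in ratio x_1:x_2 = 2:1.
Budget: p_1·x_1 + p_2·(1/2)·x_1 = m, so (2·p_1 + p_2)·x_1 = 2·m.
Demand: x_1*(p_1,p_2,m) = 2·m/(2·p_1 + p_2), x_2* = m/(2·p_1 + p_2).
Here 2·38.45 + 11 = 87.9, giving x_1* = 2.5028.

x_1* = 2.5028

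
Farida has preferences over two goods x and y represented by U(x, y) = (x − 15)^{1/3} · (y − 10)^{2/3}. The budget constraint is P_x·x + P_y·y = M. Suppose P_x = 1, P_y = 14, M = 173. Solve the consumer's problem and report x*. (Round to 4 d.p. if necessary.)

This is Cobb-Douglas in (x−15, y−10): tangency gives 1/3·P_y·(y−10) = 2/3·P_x·(x−15).
After buying the subsistence bundle (15, 10), a share 1/3 of the remaining income goes to x: x* = 15 + 1/3·(M − 15P_x − 10P_y)/P_x.
Discretionary income = 173 − 15·1 − 10·14 = 18; x* = 15 + 1/3·18/1 = 21.

x* = 21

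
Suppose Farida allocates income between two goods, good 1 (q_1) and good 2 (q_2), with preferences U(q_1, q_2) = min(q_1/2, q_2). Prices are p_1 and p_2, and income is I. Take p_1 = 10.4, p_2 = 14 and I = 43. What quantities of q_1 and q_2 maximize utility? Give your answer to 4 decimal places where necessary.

With perfect complements, no substitution: consume in ratio q_1:q_2 = 2:1.
Budget: p_1·q_1 + p_2·(1/2)·q_1 = I, so (2·p_1 + p_2)·q_1 = 2·I.
Demand: q_1*(p_1,p_2,I) = 2·I/(2·p_1 + p_2), q_2* = I/(2·p_1 + p_2).
Here 2·10.4 + 14 = 34.8, giving q_1* = 2.4713 and q_2* = 1.2356.

q_1* = 2.4713, q_2* = 1.2356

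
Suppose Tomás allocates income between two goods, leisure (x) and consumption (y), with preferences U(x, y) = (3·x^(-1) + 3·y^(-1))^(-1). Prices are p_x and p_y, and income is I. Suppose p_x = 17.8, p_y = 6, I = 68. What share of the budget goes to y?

share on y = 0.3673

From the CES first-order condition, (y/x)^(2) = p_x/p_y.
Solve for the ratio: y/x = [p_x/p_y]^(0.5).
With the ratio pinned down, the budget gives x* = I/(p_x + p_y·(y/x)) and y* = (y/x)·x*.
Numerically y/x = 1.722401, so x* = 68/(17.8 + 6·1.722401) = 2.417 and y* = 1.722401·2.417 = 4.163.
Expenditure on y: 6·4.163 = 24.9779; share = 0.3673.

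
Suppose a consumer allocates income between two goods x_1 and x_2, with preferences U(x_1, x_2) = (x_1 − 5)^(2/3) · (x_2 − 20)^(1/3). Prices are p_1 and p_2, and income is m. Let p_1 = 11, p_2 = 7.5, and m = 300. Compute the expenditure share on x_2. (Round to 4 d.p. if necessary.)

share on x_2 = 0.6056

MRS = 2·(x_2−20)/(x_1−5). Tangency with p_1/p_2 gives x_2−20 = (1/2)·(p_1/p_2)·(x_1−5).
Substituting into the budget: x_1* = 5 + 2/3·(m − 5·p_1 − 20·p_2)/p_1, and x_2* = 20 + 1/3·(…)/p_2.
Discretionary income = 300 − 5·11 − 20·7.5 = 95; x_1* = 5 + 2/3·95/11 = 10.7576; x_2* = 20 + 1/3·95/7.5 = 24.2222.
Expenditure on x_2: 7.5·24.2222 = 181.6667; share = 0.6056.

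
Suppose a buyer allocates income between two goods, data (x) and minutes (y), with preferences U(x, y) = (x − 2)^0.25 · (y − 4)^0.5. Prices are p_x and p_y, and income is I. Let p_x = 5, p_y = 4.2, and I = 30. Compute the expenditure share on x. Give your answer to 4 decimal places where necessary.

MRS = (1/2)·(y−4)/(x−2). Tangency with p_x/p_y gives y−4 = 2·(p_x/p_y)·(x−2).
After buying the subsistence bundle (2, 4), a share 1/3 of the remaining income goes to x: x* = 2 + 1/3·(I − 2p_x − 4p_y)/p_x.
Discretionary income = 30 − 2·5 − 4·4.2 = 3.2; x* = 2 + 1/3·3.2/5 = 2.2133; y* = 4 + 2/3·3.2/4.2 = 4.5079.
Expenditure on x: 5·2.2133 = 11.0667; share = 0.3689.

share on x = 0.3689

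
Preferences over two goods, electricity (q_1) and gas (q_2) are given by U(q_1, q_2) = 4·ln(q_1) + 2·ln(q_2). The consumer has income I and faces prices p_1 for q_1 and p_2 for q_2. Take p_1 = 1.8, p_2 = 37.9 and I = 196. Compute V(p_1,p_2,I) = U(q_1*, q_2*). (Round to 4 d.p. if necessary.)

V = 18.2286

The MRS is 2·q_2/q_1. Set MRS = p_1/p_2.
Rearranging, p_2·q_2 = (1/2)·p_1·q_1. Substituting into the budget gives p_1·q_1·(1 + (1/2)) = I.
Demand: q_1*(p_1,p_2,I) = 2/3·I/p_1 and q_2* = 1/3·I/p_2.
At p_1=1.8, p_2=37.9, I=196: q_1* = 2/3·196/1.8 = 72.5926, q_2* = 1.7238.
Utility at the optimum: U(72.5926, 1.7238) = 18.2286.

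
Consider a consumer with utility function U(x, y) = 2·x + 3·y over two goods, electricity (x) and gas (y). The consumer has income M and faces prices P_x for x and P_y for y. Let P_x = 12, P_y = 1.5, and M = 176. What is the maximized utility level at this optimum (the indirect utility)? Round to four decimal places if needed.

V = 352

Perfect substitutes: compare marginal utility per dollar. 2/P_x vs 3/P_y → 0.1667 vs 2.
y gives more utility per dollar, so spend all income on y: y* = M/P_y, x* = 0.
Numerically: x* = 0, y* = 117.3333.
Utility at the optimum: U(0, 117.3333) = 352.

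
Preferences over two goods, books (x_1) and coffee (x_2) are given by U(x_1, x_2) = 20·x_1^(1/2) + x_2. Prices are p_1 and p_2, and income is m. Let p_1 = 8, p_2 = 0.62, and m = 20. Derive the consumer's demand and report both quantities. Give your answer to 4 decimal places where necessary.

Utility is quasi-linear in x_2; the FOC for x_1 is 10/√x_1 = p_1/p_2.
Thus x_1* = (10·p_2/p_1)² — independent of m — with the rest of income spent on x_2.
Plugging in: x_1* = (10·0.62/8)² = 0.6006, x_2* = 24.5081.

x_1* = 0.6006, x_2* = 24.5081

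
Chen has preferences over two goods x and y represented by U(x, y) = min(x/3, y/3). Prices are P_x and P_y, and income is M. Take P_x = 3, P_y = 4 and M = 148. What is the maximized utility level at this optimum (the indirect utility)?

With perfect complements, no substitution: consume in ratio x:y = 3:3.
Budget: P_x·x + P_y·x = M, so (3·P_x + 3·P_y)·x = 3·M.
Demand: x*(P_x,P_y,M) = 3·M/(3·P_x + 3·P_y), y* = 3·M/(3·P_x + 3·P_y).
Here 3·3 + 3·4 = 21, giving x* = 21.1429 and y* = 21.1429.
Utility at the optimum: U(21.1429, 21.1429) = 7.0476.

V = 7.0476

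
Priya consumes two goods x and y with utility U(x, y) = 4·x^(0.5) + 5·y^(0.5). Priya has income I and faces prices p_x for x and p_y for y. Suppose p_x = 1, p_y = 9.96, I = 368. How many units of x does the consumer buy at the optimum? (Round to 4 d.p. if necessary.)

x* = 318.0976

From the CES first-order condition, (4/5)·(y/x)^(0.5) = p_x/p_y.
Solve for the ratio: y/x = [(5/4)·p_x/p_y]^(2).
With the ratio pinned down, the budget gives x* = I/(p_x + p_y·(y/x)) and y* = (y/x)·x*.
Numerically y/x = 0.015751, so x* = 368/(1 + 9.96·0.015751) = 318.0976.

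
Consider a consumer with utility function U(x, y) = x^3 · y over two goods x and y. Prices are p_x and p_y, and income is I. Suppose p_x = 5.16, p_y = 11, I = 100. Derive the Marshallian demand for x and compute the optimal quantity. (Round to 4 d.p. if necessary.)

Demand: x*(p_x,p_y,I) = 0.75·I/p_x and y* = 0.25·I/p_y.
At p_x=5.16, p_y=11, I=100: x* = 0.75·100/5.16 = 14.5349.

x* = 14.5349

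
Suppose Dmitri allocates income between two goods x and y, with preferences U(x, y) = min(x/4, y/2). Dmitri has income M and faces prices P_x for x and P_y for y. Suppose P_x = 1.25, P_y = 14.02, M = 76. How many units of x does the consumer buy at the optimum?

Leontief preferences: the optimum is at the kink where x/4 = y/2, i.e. y = (1/2)·x.
Budget: P_x·x + P_y·(1/2)·x = M, so (4·P_x + 2·P_y)·x = 4·M.
Demand: x*(P_x,P_y,M) = 4·M/(4·P_x + 2·P_y), y* = 2·M/(4·P_x + 2·P_y).
Here 4·1.25 + 2·14.02 = 33.04, giving x* = 9.201.

x* = 9.201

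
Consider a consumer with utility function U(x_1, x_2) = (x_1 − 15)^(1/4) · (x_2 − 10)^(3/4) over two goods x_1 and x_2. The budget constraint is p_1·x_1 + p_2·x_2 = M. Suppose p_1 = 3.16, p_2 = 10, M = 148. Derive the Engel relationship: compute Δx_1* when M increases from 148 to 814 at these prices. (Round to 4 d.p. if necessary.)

This is Cobb-Douglas in (x_1−15, x_2−10): tangency gives 0.25·p_2·(x_2−10) = 0.75·p_1·(x_1−15).
Substituting into the budget: x_1* = 15 + 0.25·(M − 15·p_1 − 10·p_2)/p_1, and x_2* = 10 + 0.75·(…)/p_2.
Discretionary income = 148 − 15·3.16 − 10·10 = 0.6; x_1* = 15 + 0.25·0.6/3.16 = 15.0475.
At M' = 814: x_1* = 67.7373. Change: 67.7373 − 15.0475 = 52.6899.

Δx_1* = 52.6899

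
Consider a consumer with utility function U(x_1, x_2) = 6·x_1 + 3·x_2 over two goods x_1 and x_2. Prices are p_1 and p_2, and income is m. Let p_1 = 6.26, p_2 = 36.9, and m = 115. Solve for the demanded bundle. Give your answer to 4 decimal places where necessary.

x_1* = 18.3706, x_2* = 0

Perfect substitutes: compare marginal utility per dollar. 6/p_1 vs 3/p_2 → 0.9585 vs 0.0813.
x_1 gives more utility per dollar, so spend all income on x_1: x_1* = m/p_1, x_2* = 0.
Numerically: x_1* = 18.3706, x_2* = 0.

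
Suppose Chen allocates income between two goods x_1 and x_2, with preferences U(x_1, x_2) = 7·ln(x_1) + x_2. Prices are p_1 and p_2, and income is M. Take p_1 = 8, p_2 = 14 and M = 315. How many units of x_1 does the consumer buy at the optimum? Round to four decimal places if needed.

MU_x_1 = 7/x_1, MU_x_2 = 1. Tangency: 7/x_1 = p_1/p_2.
So x_1*(p_1,p_2) = 7·p_2/p_1, independent of income; and x_2* = (M − 7·p_2)/p_2.
At the given prices: x_1* = 7·14/8 = 12.25.

x_1* = 12.25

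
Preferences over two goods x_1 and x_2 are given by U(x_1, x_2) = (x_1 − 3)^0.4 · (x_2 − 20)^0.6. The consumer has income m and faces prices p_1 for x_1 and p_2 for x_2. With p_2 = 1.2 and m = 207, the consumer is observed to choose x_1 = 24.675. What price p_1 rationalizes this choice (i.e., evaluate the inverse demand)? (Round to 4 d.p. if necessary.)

p_1 = 3.2

MRS = (2/3)·(x_2−20)/(x_1−3). Tangency with p_1/p_2 gives x_2−20 = (3/2)·(p_1/p_2)·(x_1−3).
After buying the subsistence bundle (3, 20), a share 0.4 of the remaining income goes to x_1: x_1* = 3 + 0.4·(m − 3p_1 − 20p_2)/p_1.
Set x_1* = 24.675 in the demand function and solve for p_1: p_1 = 3.2.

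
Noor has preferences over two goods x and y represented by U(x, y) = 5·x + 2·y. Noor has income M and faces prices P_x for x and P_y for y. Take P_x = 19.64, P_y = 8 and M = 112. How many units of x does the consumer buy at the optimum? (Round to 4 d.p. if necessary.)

x gives more utility per dollar, so spend all income on x: x* = M/P_x, y* = 0.
Numerically: x* = 5.7026, y* = 0.

x* = 5.7026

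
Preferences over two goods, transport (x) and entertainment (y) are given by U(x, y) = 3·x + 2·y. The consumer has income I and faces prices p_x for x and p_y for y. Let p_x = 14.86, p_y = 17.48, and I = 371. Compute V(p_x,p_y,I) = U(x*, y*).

V = 74.8991

Linear utility — the consumer picks whichever good has higher MU/price: 3/14.86 = 0.2019 vs 2/17.48 = 0.1144.
x gives more utility per dollar, so spend all income on x: x* = I/p_x, y* = 0.
Numerically: x* = 24.9664, y* = 0.
Utility at the optimum: U(24.9664, 0) = 74.8991.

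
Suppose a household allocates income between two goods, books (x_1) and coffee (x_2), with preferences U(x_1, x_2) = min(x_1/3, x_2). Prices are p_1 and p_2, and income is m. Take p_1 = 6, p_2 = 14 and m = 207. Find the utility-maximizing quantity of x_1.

x_1* = 19.4062

Demand: x_1*(p_1,p_2,m) = 3·m/(3·p_1 + p_2), x_2* = m/(3·p_1 + p_2).
Here 3·6 + 14 = 32, giving x_1* = 19.4062.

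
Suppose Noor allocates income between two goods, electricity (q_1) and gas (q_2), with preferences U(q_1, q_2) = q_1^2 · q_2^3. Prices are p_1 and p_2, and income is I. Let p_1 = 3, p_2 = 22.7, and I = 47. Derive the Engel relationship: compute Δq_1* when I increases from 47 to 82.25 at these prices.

Δq_1* = 4.7

MU_q_1/MU_q_2 = (2·q_2)/(3·q_1); tangency sets this equal to p_1/p_2.
Rearranging, p_2·q_2 = (3/2)·p_1·q_1. Substituting into the budget gives p_1·q_1·(1 + (3/2)) = I.
Demand: q_1*(p_1,p_2,I) = 0.4·I/p_1 and q_2* = 0.6·I/p_2.
At p_1=3, p_2=22.7, I=47: q_1* = 0.4·47/3 = 6.2667.
At I' = 82.25: q_1* = 10.9667. Change: 10.9667 − 6.2667 = 4.7.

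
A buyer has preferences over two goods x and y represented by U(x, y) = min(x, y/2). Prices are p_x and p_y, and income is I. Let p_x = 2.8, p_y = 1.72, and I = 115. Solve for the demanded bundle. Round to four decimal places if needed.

With perfect complements, no substitution: consume in ratio x:y = 1:2.
Budget: p_x·x + p_y·2·x = I, so (p_x + 2·p_y)·x = I.
Demand: x*(p_x,p_y,I) = I/(p_x + 2·p_y), y* = 2·I/(p_x + 2·p_y).
Here 2.8 + 2·1.72 = 6.24, giving x* = 18.4295 and y* = 36.859.

x* = 18.4295, y* = 36.859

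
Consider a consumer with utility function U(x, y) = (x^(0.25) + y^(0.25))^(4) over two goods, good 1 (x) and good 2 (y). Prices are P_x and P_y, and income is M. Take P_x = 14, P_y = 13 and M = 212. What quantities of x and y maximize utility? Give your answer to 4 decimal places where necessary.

MU_x ∝ x^(-0.75), MU_y ∝ y^(-0.75), so MRS = (y/x)^(0.75) = P_x/P_y.
Solve for the ratio: y/x = [P_x/P_y]^(4/3).
Substitute y = (y/x)·x into the budget: x* = M/(P_x + P_y·(y/x)).
Numerically y/x = 1.103857, so x* = 212/(14 + 13·1.103857) = 7.4779 and y* = 1.103857·7.4779 = 8.2546.

x* = 7.4779, y* = 8.2546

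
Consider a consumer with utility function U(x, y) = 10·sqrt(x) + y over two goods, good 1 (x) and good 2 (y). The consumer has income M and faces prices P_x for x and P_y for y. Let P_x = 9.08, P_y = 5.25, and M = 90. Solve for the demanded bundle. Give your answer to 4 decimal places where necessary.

x* = 8.3577, y* = 2.688

Thus x* = (5·P_y/P_x)² — independent of M — with the rest of income spent on y.
Plugging in: x* = (5·5.25/9.08)² = 8.3577, y* = 2.688.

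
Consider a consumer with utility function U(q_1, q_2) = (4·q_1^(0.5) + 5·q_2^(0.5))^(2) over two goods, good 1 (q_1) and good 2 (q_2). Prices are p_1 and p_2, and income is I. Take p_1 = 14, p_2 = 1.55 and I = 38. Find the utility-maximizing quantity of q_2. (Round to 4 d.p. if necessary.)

q_2* = 22.8939

MU_q_1 ∝ 4·q_1^(-0.5), MU_q_2 ∝ 5·q_2^(-0.5), so MRS = (4/5)·(q_2/q_1)^(0.5) = p_1/p_2.
Hence q_2/q_1 = ((5/4)·p_1/p_2)^(1/(0.5)), i.e. raised to the 2 power.
Substitute q_2 = (q_2/q_1)·q_1 into the budget: q_1* = I/(p_1 + p_2·(q_2/q_1)).
Numerically q_2/q_1 = 127.471384, so q_1* = 38/(14 + 1.55·127.471384) = 0.1796 and q_2* = 127.471384·0.1796 = 22.8939.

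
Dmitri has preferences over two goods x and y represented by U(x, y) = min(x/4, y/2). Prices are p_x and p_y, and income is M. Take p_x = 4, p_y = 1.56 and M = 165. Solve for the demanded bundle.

x* = 34.5188, y* = 17.2594

Leontief preferences: the optimum is at the kink where x/4 = y/2, i.e. y = (1/2)·x.
Budget: p_x·x + p_y·(1/2)·x = M, so (4·p_x + 2·p_y)·x = 4·M.
Demand: x*(p_x,p_y,M) = 4·M/(4·p_x + 2·p_y), y* = 2·M/(4·p_x + 2·p_y).
Here 4·4 + 2·1.56 = 19.12, giving x* = 34.5188 and y* = 17.2594.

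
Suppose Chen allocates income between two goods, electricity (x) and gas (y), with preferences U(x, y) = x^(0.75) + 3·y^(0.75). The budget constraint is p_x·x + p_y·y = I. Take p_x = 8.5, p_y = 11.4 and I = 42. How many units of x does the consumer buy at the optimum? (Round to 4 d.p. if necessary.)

x* = 0.1429

Substitute y = (y/x)·x into the budget: x* = I/(p_x + p_y·(y/x)).
Numerically y/x = 25.034638, so x* = 42/(8.5 + 11.4·25.034638) = 0.1429.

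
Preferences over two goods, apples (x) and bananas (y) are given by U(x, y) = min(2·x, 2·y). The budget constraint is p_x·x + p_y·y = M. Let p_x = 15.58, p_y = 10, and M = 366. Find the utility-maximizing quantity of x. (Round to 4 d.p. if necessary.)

With perfect complements, no substitution: consume in ratio x:y = 2:2.
Budget: p_x·x + p_y·x = M, so (2·p_x + 2·p_y)·x = 2·M.
Demand: x*(p_x,p_y,M) = 2·M/(2·p_x + 2·p_y), y* = 2·M/(2·p_x + 2·p_y).
Here 2·15.58 + 2·10 = 51.16, giving x* = 14.3081.

x* = 14.3081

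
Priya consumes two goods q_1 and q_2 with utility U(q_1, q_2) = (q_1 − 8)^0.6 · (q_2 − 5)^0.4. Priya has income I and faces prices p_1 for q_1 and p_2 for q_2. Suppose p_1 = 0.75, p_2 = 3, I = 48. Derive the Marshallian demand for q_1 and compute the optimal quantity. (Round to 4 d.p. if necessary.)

q_1* = 29.6

Discretionary income = 48 − 8·0.75 − 5·3 = 27; q_1* = 8 + 0.6·27/0.75 = 29.6.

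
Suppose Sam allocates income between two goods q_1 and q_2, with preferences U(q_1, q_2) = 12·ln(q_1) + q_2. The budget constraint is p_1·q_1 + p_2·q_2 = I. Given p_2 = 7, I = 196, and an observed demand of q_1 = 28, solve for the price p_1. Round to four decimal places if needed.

MU_q_1 = 12/q_1, MU_q_2 = 1. Tangency: 12/q_1 = p_1/p_2.
So q_1*(p_1,p_2) = 12·p_2/p_1, independent of income; and q_2* = (I − 12·p_2)/p_2.
Set q_1* = 28 in the demand function and solve for p_1: p_1 = 3.

p_1 = 3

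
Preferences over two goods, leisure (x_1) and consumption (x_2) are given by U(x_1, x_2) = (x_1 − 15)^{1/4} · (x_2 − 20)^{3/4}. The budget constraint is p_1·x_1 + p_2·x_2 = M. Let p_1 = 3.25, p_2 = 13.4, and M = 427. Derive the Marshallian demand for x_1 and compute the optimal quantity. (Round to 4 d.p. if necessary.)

x_1* = 23.4808

This is Cobb-Douglas in (x_1−15, x_2−20): tangency gives 0.25·p_2·(x_2−20) = 0.75·p_1·(x_1−15).
After buying the subsistence bundle (15, 20), a share 0.25 of the remaining income goes to x_1: x_1* = 15 + 0.25·(M − 15p_1 − 20p_2)/p_1.
Discretionary income = 427 − 15·3.25 − 20·13.4 = 110.25; x_1* = 15 + 0.25·110.25/3.25 = 23.4808.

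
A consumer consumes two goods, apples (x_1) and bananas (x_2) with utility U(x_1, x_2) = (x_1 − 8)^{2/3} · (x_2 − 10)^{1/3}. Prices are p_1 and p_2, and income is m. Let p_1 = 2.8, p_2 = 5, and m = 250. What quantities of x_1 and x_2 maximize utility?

MRS = 2·(x_2−10)/(x_1−8). Tangency with p_1/p_2 gives x_2−10 = (1/2)·(p_1/p_2)·(x_1−8).
After buying the subsistence bundle (8, 10), a share 2/3 of the remaining income goes to x_1: x_1* = 8 + 2/3·(m − 8p_1 − 10p_2)/p_1.
Discretionary income = 250 − 8·2.8 − 10·5 = 177.6; x_1* = 8 + 2/3·177.6/2.8 = 50.2857; x_2* = 10 + 1/3·177.6/5 = 21.84.

x_1* = 50.2857, x_2* = 21.84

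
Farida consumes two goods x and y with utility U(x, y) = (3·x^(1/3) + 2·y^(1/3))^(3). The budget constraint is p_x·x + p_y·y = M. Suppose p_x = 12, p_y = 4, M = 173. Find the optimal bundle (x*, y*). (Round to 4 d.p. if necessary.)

From the CES first-order condition, (3/2)·(y/x)^(2/3) = p_x/p_y.
Hence y/x = ((2/3)·p_x/p_y)^(1/(2/3)), i.e. raised to the 1.5 power.
Substitute y = (y/x)·x into the budget: x* = M/(p_x + p_y·(y/x)).
Numerically y/x = 2.828427, so x* = 173/(12 + 4·2.828427) = 7.4205 and y* = 2.828427·7.4205 = 20.9884.

x* = 7.4205, y* = 20.9884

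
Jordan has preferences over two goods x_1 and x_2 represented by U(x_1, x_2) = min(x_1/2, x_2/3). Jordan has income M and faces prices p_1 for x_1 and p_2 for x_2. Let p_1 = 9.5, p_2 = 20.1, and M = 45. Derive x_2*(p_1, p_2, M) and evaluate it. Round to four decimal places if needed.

With perfect complements, no substitution: consume in ratio x_1:x_2 = 2:3.
Budget: p_1·x_1 + p_2·(3/2)·x_1 = M, so (2·p_1 + 3·p_2)·x_1 = 2·M.
Demand: x_1*(p_1,p_2,M) = 2·M/(2·p_1 + 3·p_2), x_2* = 3·M/(2·p_1 + 3·p_2).
Here 2·9.5 + 3·20.1 = 79.3, giving x_2* = 1.7024.

x_2* = 1.7024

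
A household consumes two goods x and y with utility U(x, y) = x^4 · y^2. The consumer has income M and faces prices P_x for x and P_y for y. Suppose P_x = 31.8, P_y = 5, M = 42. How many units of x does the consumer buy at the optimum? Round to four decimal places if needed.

x* = 0.8805

Demand: x*(P_x,P_y,M) = 2/3·M/P_x and y* = 1/3·M/P_y.
At P_x=31.8, P_y=5, M=42: x* = 2/3·42/31.8 = 0.8805.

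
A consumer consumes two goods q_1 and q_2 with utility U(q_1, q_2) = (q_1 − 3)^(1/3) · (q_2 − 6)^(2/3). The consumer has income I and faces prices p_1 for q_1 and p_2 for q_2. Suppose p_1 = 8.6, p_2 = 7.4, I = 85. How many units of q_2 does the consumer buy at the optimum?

q_2* = 7.3333

Substituting into the budget: q_1* = 3 + 1/3·(I − 3·p_1 − 6·p_2)/p_1, and q_2* = 6 + 2/3·(…)/p_2.
Discretionary income = 85 − 3·8.6 − 6·7.4 = 14.8; q_2* = 6 + 2/3·14.8/7.4 = 7.3333.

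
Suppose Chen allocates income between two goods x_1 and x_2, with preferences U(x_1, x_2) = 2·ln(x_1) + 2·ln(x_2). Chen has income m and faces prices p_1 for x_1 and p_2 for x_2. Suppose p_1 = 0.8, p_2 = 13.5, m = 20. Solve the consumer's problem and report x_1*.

x_1* = 12.5

The MRS is x_2/x_1. Set MRS = p_1/p_2.
Rearranging, p_2·x_2 = p_1·x_1. Substituting into the budget gives p_1·x_1·(1 + 1) = m.
Demand: x_1*(p_1,p_2,m) = 0.5·m/p_1 and x_2* = 0.5·m/p_2.
At p_1=0.8, p_2=13.5, m=20: x_1* = 0.5·20/0.8 = 12.5.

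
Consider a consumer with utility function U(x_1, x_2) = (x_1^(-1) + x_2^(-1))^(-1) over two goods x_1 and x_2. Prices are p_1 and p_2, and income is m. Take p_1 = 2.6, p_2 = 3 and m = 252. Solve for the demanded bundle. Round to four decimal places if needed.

x_1* = 46.7286, x_2* = 43.5019

With the ratio pinned down, the budget gives x_1* = m/(p_1 + p_2·(x_2/x_1)) and x_2* = (x_2/x_1)·x_1*.
Numerically x_2/x_1 = 0.930949, so x_1* = 252/(2.6 + 3·0.930949) = 46.7286 and x_2* = 0.930949·46.7286 = 43.5019.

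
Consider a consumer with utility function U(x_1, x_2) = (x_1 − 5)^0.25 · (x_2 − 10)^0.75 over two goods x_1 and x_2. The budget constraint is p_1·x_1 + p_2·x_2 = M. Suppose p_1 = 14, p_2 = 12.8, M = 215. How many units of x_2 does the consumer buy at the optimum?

MRS = (1/3)·(x_2−10)/(x_1−5). Tangency with p_1/p_2 gives x_2−10 = 3·(p_1/p_2)·(x_1−5).
After buying the subsistence bundle (5, 10), a share 0.25 of the remaining income goes to x_1: x_1* = 5 + 0.25·(M − 5p_1 − 10p_2)/p_1.
Discretionary income = 215 − 5·14 − 10·12.8 = 17; x_2* = 10 + 0.75·17/12.8 = 10.9961.

x_2* = 10.9961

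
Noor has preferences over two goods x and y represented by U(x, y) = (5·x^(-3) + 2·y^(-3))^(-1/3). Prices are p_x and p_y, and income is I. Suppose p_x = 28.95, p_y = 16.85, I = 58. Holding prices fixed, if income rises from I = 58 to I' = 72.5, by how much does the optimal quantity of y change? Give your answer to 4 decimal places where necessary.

MRS = MU_x/MU_y = (5/2)·(y/x)^(4). Set equal to p_x/p_y.
Solve for the ratio: y/x = [(2/5)·p_x/p_y]^(0.25).
Substitute y = (y/x)·x into the budget: x* = I/(p_x + p_y·(y/x)).
Numerically y/x = 0.910494, so x* = 58/(28.95 + 16.85·0.910494) = 1.3095 and y* = 0.910494·1.3095 = 1.1923.
At I' = 72.5: y* = 1.4904. Change: 1.4904 − 1.1923 = 0.2981.

Δy* = 0.2981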